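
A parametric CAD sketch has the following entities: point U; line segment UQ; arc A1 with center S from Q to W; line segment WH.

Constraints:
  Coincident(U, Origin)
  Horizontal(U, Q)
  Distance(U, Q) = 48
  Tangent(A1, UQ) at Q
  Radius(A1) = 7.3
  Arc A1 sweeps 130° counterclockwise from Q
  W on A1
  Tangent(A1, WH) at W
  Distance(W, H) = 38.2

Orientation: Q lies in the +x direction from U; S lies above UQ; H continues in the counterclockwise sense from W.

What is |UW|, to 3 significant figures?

54.9

Since A1 is tangent to UQ there, SQ ⟂ UQ, so S = Q + (0, 7.3) = (48.0, 7.30). On A1, Q sits at bearing -90° from S; a 130° counterclockwise sweep puts W at bearing 40°, so W = S + 7.3·(cos 40°, sin 40°) = (53.6, 12.0). Then |UW| = |W − U| = 54.9.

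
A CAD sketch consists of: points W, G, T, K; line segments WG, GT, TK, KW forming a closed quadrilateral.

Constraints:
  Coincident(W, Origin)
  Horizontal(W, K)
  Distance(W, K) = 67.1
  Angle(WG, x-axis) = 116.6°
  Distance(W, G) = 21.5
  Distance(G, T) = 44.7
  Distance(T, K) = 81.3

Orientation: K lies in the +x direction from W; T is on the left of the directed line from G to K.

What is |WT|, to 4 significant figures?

59.89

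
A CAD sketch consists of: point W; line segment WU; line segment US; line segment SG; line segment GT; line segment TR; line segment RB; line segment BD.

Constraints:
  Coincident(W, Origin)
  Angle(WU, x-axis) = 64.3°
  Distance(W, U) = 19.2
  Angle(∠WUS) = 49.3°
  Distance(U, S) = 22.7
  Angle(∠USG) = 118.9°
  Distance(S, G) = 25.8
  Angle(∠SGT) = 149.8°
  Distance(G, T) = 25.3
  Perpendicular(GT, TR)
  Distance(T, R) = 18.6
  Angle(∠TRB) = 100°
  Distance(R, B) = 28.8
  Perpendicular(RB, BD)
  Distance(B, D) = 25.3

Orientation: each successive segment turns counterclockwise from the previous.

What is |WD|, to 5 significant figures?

24.139

W is at the origin; WU runs at 64.3° with length 19.2, so U = (8.3263, 17.301). ∠WUS = 49.3° gives US at -165.00° from the x-axis; with |US| = 22.7, S = (-13.600, 11.425). ∠USG = 118.9° gives SG at -103.90° from the x-axis; with |SG| = 25.8, G = (-19.798, -13.619). ∠SGT = 149.8° gives GT at -73.700° from the x-axis; with |GT| = 25.3, T = (-12.697, -37.902). The perpendicularity gives TR at right angles to GT, so TR runs at 16.300°; with |TR| = 18.6, R = (5.1551, -32.682). ∠TRB = 100.0° gives RB at 96.300° from the x-axis; with |RB| = 28.8, B = (1.9948, -4.0556). The perpendicularity gives BD at right angles to RB, so BD runs at -173.70°; with |BD| = 25.3, D = (-23.152, -6.8319). Then |WD| = |D − W| = 24.139.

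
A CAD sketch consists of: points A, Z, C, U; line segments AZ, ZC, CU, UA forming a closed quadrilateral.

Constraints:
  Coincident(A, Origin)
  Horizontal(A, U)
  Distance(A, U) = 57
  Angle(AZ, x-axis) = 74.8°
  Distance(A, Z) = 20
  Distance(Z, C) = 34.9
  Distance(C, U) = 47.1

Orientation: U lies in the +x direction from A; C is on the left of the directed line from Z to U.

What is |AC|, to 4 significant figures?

52.22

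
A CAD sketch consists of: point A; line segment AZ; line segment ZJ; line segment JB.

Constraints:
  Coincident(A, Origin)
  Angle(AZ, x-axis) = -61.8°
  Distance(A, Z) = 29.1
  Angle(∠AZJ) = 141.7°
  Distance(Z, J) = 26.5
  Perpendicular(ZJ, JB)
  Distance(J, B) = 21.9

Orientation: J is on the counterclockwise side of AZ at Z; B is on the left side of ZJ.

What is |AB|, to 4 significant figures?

49.49

A is at the origin; AZ runs at -61.8° with length 29.1, so Z = 29.1·(cos -61.8°, sin -61.8°) = (13.75, -25.65). ∠AZJ = 141.7°, so ZJ runs at -61.8° + (180° − 141.7°) = -23.50° from the x-axis; with |ZJ| = 26.5, J = Z + 26.5·(cos -23.50°, sin -23.50°) = (38.05, -36.21). ZJ ⟂ JB; with |JB| = 21.9 on the left of ZJ, B = J + 21.9·(0.3987, 0.9171) = (46.79, -16.13). Then |AB| = |B − A| = 49.49.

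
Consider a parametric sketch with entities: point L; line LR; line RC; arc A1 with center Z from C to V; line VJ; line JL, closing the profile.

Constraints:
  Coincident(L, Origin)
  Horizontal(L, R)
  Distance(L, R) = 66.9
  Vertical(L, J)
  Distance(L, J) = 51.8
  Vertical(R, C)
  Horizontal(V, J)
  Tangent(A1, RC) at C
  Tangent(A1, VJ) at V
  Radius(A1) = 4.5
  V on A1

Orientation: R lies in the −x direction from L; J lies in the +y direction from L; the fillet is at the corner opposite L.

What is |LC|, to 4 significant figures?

81.93

The virtual corner opposite L is at (-66.90, 51.80). A1 meets RC tangentially, so ZC is at right angles to RC and A1 meets VJ tangentially, so ZV is at right angles to VJ, with radius 4.5, so the center Z sits 4.5 in from both sides at Z = (-62.40, 47.30). That places the tangent points at C = (-66.90, 47.30) on RC and V = (-62.40, 51.80) on VJ. Then |LC| = |C − L| = 81.93.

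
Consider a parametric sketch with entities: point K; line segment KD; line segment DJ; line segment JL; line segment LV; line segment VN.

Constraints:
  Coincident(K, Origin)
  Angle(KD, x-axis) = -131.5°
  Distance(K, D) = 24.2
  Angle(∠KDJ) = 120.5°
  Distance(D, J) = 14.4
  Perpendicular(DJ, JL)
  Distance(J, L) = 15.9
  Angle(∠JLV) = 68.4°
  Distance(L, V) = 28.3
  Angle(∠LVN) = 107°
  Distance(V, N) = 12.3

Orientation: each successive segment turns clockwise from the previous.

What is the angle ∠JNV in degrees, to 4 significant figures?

79.62°

K is at the origin; KD runs at -131.5° with length 24.2, so D = (-16.04, -18.12). ∠KDJ = 120.5° gives DJ at 169.0° from the x-axis; with |DJ| = 14.4, J = (-30.17, -15.38). DJ is perpendicular to JL, so JL runs at 79.00°; with |JL| = 15.9, L = (-27.14, 0.2308). ∠JLV = 68.4° gives LV at -32.60° from the x-axis; with |LV| = 28.3, V = (-3.296, -15.02). ∠LVN = 107.0° gives VN at -105.6° from the x-axis; with |VN| = 12.3, N = (-6.603, -26.86). Then cos ∠JNV = NJ·NV / (|NJ||NV|), giving 79.62°.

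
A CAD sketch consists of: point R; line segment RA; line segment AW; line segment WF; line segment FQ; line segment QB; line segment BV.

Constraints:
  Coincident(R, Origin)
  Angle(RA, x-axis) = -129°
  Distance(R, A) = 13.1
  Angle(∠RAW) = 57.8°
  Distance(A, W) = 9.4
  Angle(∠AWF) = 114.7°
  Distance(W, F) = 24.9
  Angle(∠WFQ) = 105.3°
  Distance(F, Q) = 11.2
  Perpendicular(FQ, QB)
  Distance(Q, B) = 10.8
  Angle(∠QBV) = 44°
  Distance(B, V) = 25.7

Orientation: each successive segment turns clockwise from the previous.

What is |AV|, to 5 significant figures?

38.443

R is at the origin; RA runs at -129.0° with length 13.1, so A = (-8.2441, -10.181). ∠RAW = 57.8° gives AW at 108.80° from the x-axis; with |AW| = 9.4, W = (-11.273, -1.2821). ∠AWF = 114.7° gives WF at 43.500° from the x-axis; with |WF| = 24.9, F = (6.7884, 15.858). ∠WFQ = 105.3° gives FQ at -31.200° from the x-axis; with |FQ| = 11.2, Q = (16.369, 10.056). FQ is perpendicular to QB, so QB runs at -121.20°; with |QB| = 10.8, B = (10.774, 0.81808). ∠QBV = 44.0° gives BV at 102.80° from the x-axis; with |BV| = 25.7, V = (5.0800, 25.879). Then |AV| = |V − A| = 38.443.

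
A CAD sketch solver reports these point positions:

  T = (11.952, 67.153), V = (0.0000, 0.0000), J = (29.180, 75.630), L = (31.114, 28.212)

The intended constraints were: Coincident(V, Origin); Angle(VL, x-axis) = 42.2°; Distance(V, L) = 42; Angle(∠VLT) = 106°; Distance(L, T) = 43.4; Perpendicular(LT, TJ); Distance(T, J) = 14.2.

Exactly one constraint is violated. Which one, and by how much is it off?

Distance(T, J) = 14.2 — off by 5.00.

V = (0.00, 0.00) ✓; VL at 42.20° ✓; |VL| = 42.00 ✓; ∠VLT = 106.0° ✓; |LT| = 43.40 ✓; ∠(LT, TJ) = 90.00° ✓; |TJ| = 19.20 ✗.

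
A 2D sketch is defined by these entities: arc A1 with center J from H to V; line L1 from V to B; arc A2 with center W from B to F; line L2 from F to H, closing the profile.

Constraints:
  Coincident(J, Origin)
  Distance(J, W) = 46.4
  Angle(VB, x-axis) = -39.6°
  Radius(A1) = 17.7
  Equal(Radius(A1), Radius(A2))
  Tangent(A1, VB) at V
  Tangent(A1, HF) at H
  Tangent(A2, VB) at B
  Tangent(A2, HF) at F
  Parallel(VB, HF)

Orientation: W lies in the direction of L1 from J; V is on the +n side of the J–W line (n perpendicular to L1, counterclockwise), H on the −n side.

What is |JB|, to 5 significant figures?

49.661

The slot axis is L1's direction at -39.6°, so u = (cos -39.6°, sin -39.6°) = (0.77051, -0.63742) and n = (−sin -39.6°, cos -39.6°) = (0.63742, 0.77051). J is at the origin and W lies 46.4 along u from J, so W = 46.4·u = (35.752, -29.576). Tangency of A1 to both parallel lines with radius 17.7 puts V and H at J ± 17.7·n: V = (11.282, 13.638), H = (-11.282, -13.638). Equal radii place B and F the same way about W: B = W + 17.7·n = (47.034, -15.938), F = W − 17.7·n = (24.469, -43.215). Then |JB| = |B − J| = 49.661.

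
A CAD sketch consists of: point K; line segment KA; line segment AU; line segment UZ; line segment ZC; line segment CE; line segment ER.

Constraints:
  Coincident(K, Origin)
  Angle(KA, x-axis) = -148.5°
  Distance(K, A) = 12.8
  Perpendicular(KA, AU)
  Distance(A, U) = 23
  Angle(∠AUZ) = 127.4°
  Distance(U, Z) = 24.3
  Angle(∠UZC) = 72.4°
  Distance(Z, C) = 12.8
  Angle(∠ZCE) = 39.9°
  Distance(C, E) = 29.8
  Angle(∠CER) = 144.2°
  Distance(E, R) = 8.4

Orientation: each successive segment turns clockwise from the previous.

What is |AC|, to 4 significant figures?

34.93

K is at the origin; KA runs at -148.5° with length 12.8, so A = (-10.91, -6.688). KA ⟂ AU, so AU runs at 121.5°; with |AU| = 23.0, U = (-22.93, 12.92). ∠AUZ = 127.4° gives UZ at 68.90° from the x-axis; with |UZ| = 24.3, Z = (-14.18, 35.59). ∠UZC = 72.4° gives ZC at -38.70° from the x-axis; with |ZC| = 12.8, C = (-4.194, 27.59). Then |AC| = |C − A| = 34.93.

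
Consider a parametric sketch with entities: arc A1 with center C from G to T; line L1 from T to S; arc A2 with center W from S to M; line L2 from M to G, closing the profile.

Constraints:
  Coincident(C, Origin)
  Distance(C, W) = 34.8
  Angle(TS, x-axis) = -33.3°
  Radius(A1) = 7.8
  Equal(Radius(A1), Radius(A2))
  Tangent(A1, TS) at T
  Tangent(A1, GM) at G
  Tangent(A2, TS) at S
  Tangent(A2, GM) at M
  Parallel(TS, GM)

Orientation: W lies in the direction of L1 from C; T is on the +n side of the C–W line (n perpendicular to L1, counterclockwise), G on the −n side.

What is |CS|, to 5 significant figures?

35.663

Tangency of A1 to both parallel lines with radius 7.8 puts T and G at C ± 7.8·n: T = (4.2824, 6.5193), G = (-4.2824, -6.5193). Equal radii place S and M the same way about W: S = W + 7.8·n = (33.368, -12.587), M = W − 7.8·n = (24.804, -25.625). Then |CS| = |S − C| = 35.663.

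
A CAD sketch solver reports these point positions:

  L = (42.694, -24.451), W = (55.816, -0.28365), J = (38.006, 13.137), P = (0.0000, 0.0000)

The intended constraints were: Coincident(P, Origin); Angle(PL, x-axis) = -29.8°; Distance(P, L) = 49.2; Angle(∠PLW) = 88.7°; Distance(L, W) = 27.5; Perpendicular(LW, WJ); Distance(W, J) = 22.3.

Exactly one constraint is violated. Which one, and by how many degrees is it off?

Perpendicular(LW, WJ) — off by 8.50°.

P = (0.00, 0.00) ✓; PL at -29.80° ✓; |PL| = 49.20 ✓; ∠PLW = 88.70° ✓; |LW| = 27.50 ✓; ∠(LW, WJ) = 81.50° ✗; |WJ| = 22.30 ✓.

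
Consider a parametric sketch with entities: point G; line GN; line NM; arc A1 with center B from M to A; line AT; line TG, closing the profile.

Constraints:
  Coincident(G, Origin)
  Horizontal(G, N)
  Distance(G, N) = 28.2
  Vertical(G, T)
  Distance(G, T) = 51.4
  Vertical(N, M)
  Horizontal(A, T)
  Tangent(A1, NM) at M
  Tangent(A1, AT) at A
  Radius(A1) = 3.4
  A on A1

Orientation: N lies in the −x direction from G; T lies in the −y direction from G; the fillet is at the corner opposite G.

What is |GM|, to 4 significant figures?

55.67

The virtual corner opposite G is at (-28.20, -51.40). A1 meets NM tangentially, so BM is at right angles to NM and tangency of A1 to AT means the radius BA is perpendicular to AT, with radius 3.4, so the center B sits 3.4 in from both sides at B = (-24.80, -48.00). That places the tangent points at M = (-28.20, -48.00) on NM and A = (-24.80, -51.40) on AT. Then |GM| = |M − G| = 55.67.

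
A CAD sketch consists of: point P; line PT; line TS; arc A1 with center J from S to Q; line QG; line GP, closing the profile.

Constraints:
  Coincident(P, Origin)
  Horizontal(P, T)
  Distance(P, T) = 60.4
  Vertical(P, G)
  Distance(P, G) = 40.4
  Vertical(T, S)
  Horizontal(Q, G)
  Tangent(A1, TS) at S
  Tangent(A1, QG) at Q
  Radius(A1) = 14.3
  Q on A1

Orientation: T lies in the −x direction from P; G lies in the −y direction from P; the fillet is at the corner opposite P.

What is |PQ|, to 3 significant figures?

61.3

P is at the origin; PT is horizontal with |PT| = 60.4 and T on the −x side, so T = (-60.4, 0.00). PG is vertical with |PG| = 40.4 and G on the −y side, so G = (0.00, -40.4). The virtual corner opposite P is at (-60.4, -40.4). A1 meets TS tangentially, so JS is at right angles to TS and A1 meets QG tangentially, so JQ is at right angles to QG, with radius 14.3, so the center J sits 14.3 in from both sides at J = (-46.1, -26.1). That places the tangent points at S = (-60.4, -26.1) on TS and Q = (-46.1, -40.4) on QG. Then |PQ| = |Q − P| = 61.3.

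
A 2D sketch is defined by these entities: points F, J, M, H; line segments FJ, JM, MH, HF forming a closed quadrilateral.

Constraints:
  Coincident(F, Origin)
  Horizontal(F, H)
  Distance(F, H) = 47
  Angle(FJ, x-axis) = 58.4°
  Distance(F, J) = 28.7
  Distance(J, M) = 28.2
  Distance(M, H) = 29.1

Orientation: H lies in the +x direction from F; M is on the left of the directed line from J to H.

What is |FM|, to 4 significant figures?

51.67

Checks: |JM| = 28.20 ✓; |MH| = 29.10 ✓.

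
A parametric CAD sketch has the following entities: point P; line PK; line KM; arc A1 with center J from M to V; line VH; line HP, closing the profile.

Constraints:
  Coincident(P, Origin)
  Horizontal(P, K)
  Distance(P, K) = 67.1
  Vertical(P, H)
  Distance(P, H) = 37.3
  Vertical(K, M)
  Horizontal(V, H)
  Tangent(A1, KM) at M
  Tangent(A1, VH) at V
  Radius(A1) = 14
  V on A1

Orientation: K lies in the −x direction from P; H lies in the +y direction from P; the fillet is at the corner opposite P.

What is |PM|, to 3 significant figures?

71.0

P is at the origin; P and K share the same y with |PK| = 67.1 and K on the −x side, so K = (-67.1, 0.00). PH is vertical with |PH| = 37.3 and H on the +y side, so H = (0.00, 37.3). The virtual corner opposite P is at (-67.1, 37.3). The tangent condition forces JM to be normal to KM and the tangent condition forces JV to be normal to VH, with radius 14.0, so the center J sits 14.0 in from both sides at J = (-53.1, 23.3). That places the tangent points at M = (-67.1, 23.3) on KM and V = (-53.1, 37.3) on VH. Then |PM| = |M − P| = 71.0.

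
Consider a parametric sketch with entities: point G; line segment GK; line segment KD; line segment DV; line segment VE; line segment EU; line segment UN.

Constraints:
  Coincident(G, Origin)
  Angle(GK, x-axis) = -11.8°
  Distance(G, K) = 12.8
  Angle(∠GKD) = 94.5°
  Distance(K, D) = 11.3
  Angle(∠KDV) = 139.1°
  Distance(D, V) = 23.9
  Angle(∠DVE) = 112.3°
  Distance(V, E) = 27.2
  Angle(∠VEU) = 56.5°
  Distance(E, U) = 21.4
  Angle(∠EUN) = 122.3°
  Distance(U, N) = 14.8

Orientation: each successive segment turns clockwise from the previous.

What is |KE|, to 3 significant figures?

46.3

G is at the origin; GK runs at -11.8° with length 12.8, so K = (12.5, -2.62). ∠GKD = 94.5° gives KD at -97.3° from the x-axis; with |KD| = 11.3, D = (11.1, -13.8). ∠KDV = 139.1° gives DV at -138° from the x-axis; with |DV| = 23.9, V = (-6.72, -29.8). ∠DVE = 112.3° gives VE at 154° from the x-axis; with |VE| = 27.2, E = (-31.2, -17.9). Then |KE| = |E − K| = 46.3.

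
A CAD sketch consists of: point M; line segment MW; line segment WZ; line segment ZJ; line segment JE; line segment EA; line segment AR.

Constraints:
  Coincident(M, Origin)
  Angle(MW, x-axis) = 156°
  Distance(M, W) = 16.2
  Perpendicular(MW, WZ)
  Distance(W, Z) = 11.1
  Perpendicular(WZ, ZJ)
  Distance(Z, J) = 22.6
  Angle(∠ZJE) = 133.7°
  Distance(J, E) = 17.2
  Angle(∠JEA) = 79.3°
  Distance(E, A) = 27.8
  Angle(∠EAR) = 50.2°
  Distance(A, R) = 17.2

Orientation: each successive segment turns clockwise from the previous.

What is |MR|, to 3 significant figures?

3.06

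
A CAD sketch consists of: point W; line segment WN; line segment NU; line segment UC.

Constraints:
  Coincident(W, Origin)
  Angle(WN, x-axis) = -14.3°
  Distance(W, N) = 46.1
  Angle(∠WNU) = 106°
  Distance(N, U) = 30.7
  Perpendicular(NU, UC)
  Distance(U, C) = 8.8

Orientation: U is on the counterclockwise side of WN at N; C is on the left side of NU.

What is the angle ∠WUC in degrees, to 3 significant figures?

44.4°

W is at the origin; WN runs at -14.3° with length 46.1, so N = 46.1·(cos -14.3°, sin -14.3°) = (44.7, -11.4). ∠WNU = 106.0°, so NU runs at -14.3° + (180° − 106.0°) = 59.7° from the x-axis; with |NU| = 30.7, U = N + 30.7·(cos 59.7°, sin 59.7°) = (60.2, 15.1). NU ⟂ UC; with |UC| = 8.8 on the left of NU, C = U + 8.8·(-0.863, 0.505) = (52.6, 19.6). Then cos ∠WUC = UW·UC / (|UW||UC|), giving 44.4°.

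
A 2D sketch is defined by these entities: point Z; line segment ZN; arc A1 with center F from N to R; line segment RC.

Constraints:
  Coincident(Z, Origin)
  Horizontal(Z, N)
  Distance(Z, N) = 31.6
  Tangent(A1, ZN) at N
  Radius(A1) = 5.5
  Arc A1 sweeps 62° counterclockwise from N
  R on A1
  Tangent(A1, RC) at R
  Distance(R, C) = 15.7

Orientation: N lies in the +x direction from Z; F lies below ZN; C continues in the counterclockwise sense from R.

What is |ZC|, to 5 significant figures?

25.630

On A1, N sits at bearing 90° from F; a 62° counterclockwise sweep puts R at bearing 152°, so R = F + 5.5·(cos 152°, sin 152°) = (26.744, -2.9179). Tangency of A1 to RC means the radius FR is perpendicular to RC, so RC runs along (−sin 152°, cos 152°); with |RC| = 15.7, C = (19.373, -16.780). Then |ZC| = |C − Z| = 25.630.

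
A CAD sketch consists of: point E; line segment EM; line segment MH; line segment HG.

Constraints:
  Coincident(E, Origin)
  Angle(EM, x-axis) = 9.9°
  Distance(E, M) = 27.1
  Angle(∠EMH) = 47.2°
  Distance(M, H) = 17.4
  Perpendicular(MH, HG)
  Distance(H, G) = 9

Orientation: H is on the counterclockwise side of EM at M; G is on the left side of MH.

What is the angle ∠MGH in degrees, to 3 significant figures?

62.7°

E is at the origin; EM runs at 9.9° with length 27.1, so M = 27.1·(cos 9.9°, sin 9.9°) = (26.7, 4.66). ∠EMH = 47.2°, so MH runs at 9.9° + (180° − 47.2°) = 143° from the x-axis; with |MH| = 17.4, H = M + 17.4·(cos 143°, sin 143°) = (12.9, 15.2). MH ⟂ HG; with |HG| = 9.0 on the left of MH, G = H + 9.0·(-0.606, -0.795) = (7.40, 8.04). Then cos ∠MGH = GM·GH / (|GM||GH|), giving 62.7°.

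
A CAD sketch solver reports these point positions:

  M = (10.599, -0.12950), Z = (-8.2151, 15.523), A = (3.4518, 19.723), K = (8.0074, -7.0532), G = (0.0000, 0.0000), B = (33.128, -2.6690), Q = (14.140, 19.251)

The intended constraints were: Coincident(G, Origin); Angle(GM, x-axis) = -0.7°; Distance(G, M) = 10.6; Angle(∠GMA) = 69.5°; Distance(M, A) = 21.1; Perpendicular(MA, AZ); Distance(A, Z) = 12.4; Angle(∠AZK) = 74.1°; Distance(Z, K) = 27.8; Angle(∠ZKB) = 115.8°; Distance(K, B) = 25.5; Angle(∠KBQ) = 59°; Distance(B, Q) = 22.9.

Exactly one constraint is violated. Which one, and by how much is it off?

Distance(B, Q) = 22.9 — off by 6.10.

G = (0.00, 0.00) ✓; GM at -0.7000° ✓; |GM| = 10.60 ✓; ∠GMA = 69.50° ✓; |MA| = 21.10 ✓; ∠(MA, AZ) = 90.00° ✓; |AZ| = 12.40 ✓; ∠AZK = 74.10° ✓; |ZK| = 27.80 ✓; ∠ZKB = 115.8° ✓; |KB| = 25.50 ✓; ∠KBQ = 59.00° ✓; |BQ| = 29.00 ✗.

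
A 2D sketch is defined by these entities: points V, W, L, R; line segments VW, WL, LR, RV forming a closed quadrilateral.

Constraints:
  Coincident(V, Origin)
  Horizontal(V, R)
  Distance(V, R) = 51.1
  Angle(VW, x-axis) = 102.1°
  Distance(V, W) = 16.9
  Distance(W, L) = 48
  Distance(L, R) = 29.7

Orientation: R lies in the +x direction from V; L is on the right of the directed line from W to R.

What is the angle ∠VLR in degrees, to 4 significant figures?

105.6°

V is at the origin; VR is horizontal with |VR| = 51.1 and R in +x, so R = (51.1, 0). VW runs at 102.1° with |VW| = 16.9, so W = (-3.543, 16.52). L is determined by |WL| = 48.0 and |LR| = 29.7 together: it lies at the intersection of circle(W, 48.0) and circle(R, 29.7). With |WR| = 57.09, the foot of the radical line on WR is 41.00 from W and the perpendicular offset is √(48.0² − 41.00²) = 24.96. Taking the right-of-WR solution: L = (28.47, -19.24).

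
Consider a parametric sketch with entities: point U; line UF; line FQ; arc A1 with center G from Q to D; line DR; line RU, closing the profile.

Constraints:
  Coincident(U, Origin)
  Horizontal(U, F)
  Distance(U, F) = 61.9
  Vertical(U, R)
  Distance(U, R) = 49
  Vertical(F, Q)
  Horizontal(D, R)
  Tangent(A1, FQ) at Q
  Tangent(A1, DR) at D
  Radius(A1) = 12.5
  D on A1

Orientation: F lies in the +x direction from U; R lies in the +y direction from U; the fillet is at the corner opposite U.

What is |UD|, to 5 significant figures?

69.580

U is at the origin; U and F share the same y with |UF| = 61.9 and F on the +x side, so F = (61.900, 0.0000). U and R share the same x with |UR| = 49.0 and R on the +y side, so R = (0.0000, 49.000). The virtual corner opposite U is at (61.900, 49.000). The tangent condition forces GQ to be normal to FQ and the tangent condition forces GD to be normal to DR, with radius 12.5, so the center G sits 12.5 in from both sides at G = (49.400, 36.500). That places the tangent points at Q = (61.900, 36.500) on FQ and D = (49.400, 49.000) on DR. Then |UD| = |D − U| = 69.580.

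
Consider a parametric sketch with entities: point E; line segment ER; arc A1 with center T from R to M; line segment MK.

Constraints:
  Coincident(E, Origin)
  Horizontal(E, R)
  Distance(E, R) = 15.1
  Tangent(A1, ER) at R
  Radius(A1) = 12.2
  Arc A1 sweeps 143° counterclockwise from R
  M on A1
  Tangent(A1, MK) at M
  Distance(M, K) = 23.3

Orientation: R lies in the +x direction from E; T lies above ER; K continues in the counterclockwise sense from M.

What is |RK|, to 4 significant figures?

37.69

On A1, R sits at bearing -90° from T; a 143° counterclockwise sweep puts M at bearing 53°, so M = T + 12.2·(cos 53°, sin 53°) = (22.44, 21.94). The tangent condition forces TM to be normal to MK, so MK runs along (−sin 53°, cos 53°); with |MK| = 23.3, K = (3.834, 35.97). Then |RK| = |K − R| = 37.69.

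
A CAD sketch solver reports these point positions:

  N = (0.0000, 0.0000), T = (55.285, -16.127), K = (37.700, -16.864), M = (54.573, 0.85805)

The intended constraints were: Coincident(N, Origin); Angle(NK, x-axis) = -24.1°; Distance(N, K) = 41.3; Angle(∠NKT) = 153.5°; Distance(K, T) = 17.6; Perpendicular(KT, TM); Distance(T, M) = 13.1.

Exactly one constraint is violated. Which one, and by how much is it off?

Distance(T, M) = 13.1 — off by 3.90.

N = (0.00, 0.00) ✓; NK at -24.10° ✓; |NK| = 41.30 ✓; ∠NKT = 153.5° ✓; |KT| = 17.60 ✓; ∠(KT, TM) = 90.00° ✓; |TM| = 17.00 ✗.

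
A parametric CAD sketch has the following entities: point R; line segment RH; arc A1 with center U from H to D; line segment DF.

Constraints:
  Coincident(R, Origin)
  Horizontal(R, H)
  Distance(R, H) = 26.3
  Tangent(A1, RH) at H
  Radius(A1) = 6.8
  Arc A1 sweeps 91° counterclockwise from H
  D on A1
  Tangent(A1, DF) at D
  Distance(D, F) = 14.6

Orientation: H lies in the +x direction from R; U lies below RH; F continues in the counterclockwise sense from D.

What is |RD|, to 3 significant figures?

20.7

R is at the origin; R and H share the same y with |RH| = 26.3 and H on the +x side, so H = (26.3, 0.00). The tangent condition forces UH to be normal to RH, so U = H + (0, -6.8) = (26.3, -6.80). On A1, H sits at bearing 90° from U; a 91° counterclockwise sweep puts D at bearing 181°, so D = U + 6.8·(cos 181°, sin 181°) = (19.5, -6.92). Then |RD| = |D − R| = 20.7.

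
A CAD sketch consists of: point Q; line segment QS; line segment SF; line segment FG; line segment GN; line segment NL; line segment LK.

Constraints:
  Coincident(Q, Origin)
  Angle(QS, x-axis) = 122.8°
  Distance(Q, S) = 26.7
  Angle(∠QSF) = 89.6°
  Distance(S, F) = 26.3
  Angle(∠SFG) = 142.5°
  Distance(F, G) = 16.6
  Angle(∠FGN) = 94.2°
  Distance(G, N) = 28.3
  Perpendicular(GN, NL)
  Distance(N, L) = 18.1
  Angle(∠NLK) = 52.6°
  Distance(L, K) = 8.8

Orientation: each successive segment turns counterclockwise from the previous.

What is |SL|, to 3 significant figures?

25.4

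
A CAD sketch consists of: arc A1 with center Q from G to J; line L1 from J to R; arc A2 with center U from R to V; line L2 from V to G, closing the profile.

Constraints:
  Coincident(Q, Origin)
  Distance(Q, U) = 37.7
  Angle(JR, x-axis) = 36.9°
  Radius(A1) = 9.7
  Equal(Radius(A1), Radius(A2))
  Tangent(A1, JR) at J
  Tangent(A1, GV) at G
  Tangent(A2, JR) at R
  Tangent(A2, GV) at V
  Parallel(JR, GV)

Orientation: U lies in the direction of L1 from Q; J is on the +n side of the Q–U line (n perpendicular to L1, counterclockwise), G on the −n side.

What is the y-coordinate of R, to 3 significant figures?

30.4

Tangency of A1 to both parallel lines with radius 9.7 puts J and G at Q ± 9.7·n: J = (-5.82, 7.76), G = (5.82, -7.76). Equal radii place R and V the same way about U: R = U + 9.7·n = (24.3, 30.4), V = U − 9.7·n = (36.0, 14.9). So R.y = 30.4.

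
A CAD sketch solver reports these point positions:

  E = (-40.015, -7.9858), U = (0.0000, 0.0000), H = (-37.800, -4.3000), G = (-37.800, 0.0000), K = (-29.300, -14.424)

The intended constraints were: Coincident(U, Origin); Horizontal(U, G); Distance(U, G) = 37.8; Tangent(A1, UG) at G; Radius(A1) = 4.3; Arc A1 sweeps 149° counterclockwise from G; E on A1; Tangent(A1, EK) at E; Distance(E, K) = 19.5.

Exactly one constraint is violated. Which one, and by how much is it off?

Distance(E, K) = 19.5 — off by 7.00.

U = (0.00, 0.00) ✓; U.y = 0.00, G.y = 0.00 ✓; |UG| = 37.80 ✓; ∠(HG, GU) = 90.00° ✓; |HG| = 4.300 ✓; bearing(H→E) − bearing(H→G) = 149.0° ✓; |HE| = 4.300 ✓; ∠(HE, EK) = 90.00° ✓; |EK| = 12.50 ✗.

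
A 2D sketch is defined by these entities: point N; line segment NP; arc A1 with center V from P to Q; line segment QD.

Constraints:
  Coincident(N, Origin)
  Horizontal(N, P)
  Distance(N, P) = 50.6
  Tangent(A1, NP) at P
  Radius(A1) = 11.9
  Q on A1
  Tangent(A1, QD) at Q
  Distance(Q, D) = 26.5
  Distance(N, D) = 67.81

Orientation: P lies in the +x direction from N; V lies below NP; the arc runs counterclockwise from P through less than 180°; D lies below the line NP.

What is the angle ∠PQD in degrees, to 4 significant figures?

119.3°

N is at the origin; NP is horizontal with |NP| = 50.6 and P on the +x side, so P = (50.60, 0.000). Since A1 is tangent to NP there, VP ⟂ NP, so V = P + (0, -11.9) = (50.60, -11.90). Since VQ ⟂ QD (tangency), |VD| = √(11.9² + 26.5²) = 29.05 regardless of where Q sits on A1. So D lies on both circle(N, 67.81) and circle(V, 29.05); the below-NP intersection is D = (54.22, -40.72). Q is the foot of the tangent from D: Q = (40.44, -18.09).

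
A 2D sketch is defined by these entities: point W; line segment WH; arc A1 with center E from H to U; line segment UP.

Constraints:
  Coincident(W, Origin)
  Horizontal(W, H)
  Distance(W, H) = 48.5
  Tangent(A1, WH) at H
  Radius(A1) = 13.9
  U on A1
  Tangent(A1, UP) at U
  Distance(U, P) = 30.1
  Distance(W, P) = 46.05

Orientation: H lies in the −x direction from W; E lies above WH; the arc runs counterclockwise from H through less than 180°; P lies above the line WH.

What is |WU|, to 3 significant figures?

36.6

Checks: |EU| = 13.90 ✓; ∠(EU, UP) = 90.00° ✓; |UP| = 30.10 ✓; |WP| = 46.05 ✓.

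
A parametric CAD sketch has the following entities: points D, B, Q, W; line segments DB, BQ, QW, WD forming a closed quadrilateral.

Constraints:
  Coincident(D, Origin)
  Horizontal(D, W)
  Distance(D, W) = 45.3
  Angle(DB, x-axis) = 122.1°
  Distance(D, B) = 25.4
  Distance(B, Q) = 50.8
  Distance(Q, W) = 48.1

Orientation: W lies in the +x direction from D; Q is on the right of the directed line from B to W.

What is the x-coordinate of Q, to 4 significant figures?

4.761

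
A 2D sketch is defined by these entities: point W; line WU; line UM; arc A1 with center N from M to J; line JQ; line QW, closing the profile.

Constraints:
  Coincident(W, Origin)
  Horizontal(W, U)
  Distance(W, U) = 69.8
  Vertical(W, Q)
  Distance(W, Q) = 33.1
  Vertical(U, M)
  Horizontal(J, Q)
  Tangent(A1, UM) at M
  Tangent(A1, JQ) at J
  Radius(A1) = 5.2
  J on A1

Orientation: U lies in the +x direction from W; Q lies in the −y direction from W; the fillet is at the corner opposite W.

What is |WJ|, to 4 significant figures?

72.59

W is at the origin; WU is horizontal with |WU| = 69.8 and U on the +x side, so U = (69.80, 0.000). W and Q share the same x with |WQ| = 33.1 and Q on the −y side, so Q = (0.000, -33.10). The virtual corner opposite W is at (69.80, -33.10). Since A1 is tangent to UM there, NM ⟂ UM and the tangent condition forces NJ to be normal to JQ, with radius 5.2, so the center N sits 5.2 in from both sides at N = (64.60, -27.90). That places the tangent points at M = (69.80, -27.90) on UM and J = (64.60, -33.10) on JQ. Then |WJ| = |J − W| = 72.59.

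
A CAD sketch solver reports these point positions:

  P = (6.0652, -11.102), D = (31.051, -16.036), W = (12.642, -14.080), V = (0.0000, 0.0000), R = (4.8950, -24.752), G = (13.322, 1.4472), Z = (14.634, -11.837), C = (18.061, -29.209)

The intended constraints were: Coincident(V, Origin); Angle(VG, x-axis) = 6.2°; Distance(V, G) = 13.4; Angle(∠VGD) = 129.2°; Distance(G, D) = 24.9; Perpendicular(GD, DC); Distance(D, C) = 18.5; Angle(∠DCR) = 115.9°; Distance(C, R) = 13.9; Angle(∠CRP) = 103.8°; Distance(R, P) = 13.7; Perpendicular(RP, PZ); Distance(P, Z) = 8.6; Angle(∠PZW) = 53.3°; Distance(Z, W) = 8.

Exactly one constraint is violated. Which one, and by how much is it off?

Distance(Z, W) = 8 — off by 5.00.

V = (0.00, 0.00) ✓; VG at 6.200° ✓; |VG| = 13.40 ✓; ∠VGD = 129.2° ✓; |GD| = 24.90 ✓; ∠(GD, DC) = 90.00° ✓; |DC| = 18.50 ✓; ∠DCR = 115.9° ✓; |CR| = 13.90 ✓; ∠CRP = 103.8° ✓; |RP| = 13.70 ✓; ∠(RP, PZ) = 90.00° ✓; |PZ| = 8.600 ✓; ∠PZW = 53.29° ✓; |ZW| = 3.000 ✗.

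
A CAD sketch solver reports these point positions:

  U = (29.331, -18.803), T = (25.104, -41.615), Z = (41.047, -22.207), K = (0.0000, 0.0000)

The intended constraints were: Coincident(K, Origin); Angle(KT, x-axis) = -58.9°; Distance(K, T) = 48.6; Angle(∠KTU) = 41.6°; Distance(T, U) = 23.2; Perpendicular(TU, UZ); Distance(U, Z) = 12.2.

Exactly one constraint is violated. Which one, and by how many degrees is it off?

Perpendicular(TU, UZ) — off by 5.70°.

K = (0.00, 0.00) ✓; KT at -58.90° ✓; |KT| = 48.60 ✓; ∠KTU = 41.60° ✓; |TU| = 23.20 ✓; ∠(TU, UZ) = 95.70° ✗; |UZ| = 12.20 ✓.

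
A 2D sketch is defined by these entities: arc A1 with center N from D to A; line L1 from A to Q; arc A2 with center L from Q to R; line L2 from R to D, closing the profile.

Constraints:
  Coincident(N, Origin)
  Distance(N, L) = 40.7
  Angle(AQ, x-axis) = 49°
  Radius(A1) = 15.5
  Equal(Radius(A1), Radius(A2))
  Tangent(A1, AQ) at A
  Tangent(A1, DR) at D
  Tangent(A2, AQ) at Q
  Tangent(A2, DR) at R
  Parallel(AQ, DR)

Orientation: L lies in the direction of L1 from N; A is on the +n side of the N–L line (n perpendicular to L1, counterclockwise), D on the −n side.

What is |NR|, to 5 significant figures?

43.552

The slot axis is L1's direction at 49.0°, so u = (cos 49.0°, sin 49.0°) = (0.65606, 0.75471) and n = (−sin 49.0°, cos 49.0°) = (-0.75471, 0.65606). N is at the origin and L lies 40.7 along u from N, so L = 40.7·u = (26.702, 30.717). Tangency of A1 to both parallel lines with radius 15.5 puts A and D at N ± 15.5·n: A = (-11.698, 10.169), D = (11.698, -10.169). Equal radii place Q and R the same way about L: Q = L + 15.5·n = (15.004, 40.886), R = L − 15.5·n = (38.400, 20.548). Then |NR| = |R − N| = 43.552.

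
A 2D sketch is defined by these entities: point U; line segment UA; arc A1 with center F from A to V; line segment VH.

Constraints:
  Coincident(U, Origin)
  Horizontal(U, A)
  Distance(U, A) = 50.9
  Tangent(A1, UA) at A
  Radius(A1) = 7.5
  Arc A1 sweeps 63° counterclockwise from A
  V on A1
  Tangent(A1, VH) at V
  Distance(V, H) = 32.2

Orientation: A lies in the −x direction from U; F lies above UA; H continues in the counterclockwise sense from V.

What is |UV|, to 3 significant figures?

44.4

U is at the origin; UA is horizontal with |UA| = 50.9 and A on the −x side, so A = (-50.9, 0.00). A1 meets UA tangentially, so FA is at right angles to UA, so F = A + (0, 7.5) = (-50.9, 7.50). On A1, A sits at bearing -90° from F; a 63° counterclockwise sweep puts V at bearing -27°, so V = F + 7.5·(cos -27°, sin -27°) = (-44.2, 4.10). Then |UV| = |V − U| = 44.4.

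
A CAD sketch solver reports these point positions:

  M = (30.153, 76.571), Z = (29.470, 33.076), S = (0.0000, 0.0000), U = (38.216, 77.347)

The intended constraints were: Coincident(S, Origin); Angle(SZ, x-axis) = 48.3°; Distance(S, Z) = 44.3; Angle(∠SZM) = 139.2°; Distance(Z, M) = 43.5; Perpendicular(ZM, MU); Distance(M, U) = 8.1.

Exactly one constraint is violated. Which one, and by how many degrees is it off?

Perpendicular(ZM, MU) — off by 6.40°.

S = (0.00, 0.00) ✓; SZ at 48.30° ✓; |SZ| = 44.30 ✓; ∠SZM = 139.2° ✓; |ZM| = 43.50 ✓; ∠(ZM, MU) = 83.60° ✗; |MU| = 8.100 ✓.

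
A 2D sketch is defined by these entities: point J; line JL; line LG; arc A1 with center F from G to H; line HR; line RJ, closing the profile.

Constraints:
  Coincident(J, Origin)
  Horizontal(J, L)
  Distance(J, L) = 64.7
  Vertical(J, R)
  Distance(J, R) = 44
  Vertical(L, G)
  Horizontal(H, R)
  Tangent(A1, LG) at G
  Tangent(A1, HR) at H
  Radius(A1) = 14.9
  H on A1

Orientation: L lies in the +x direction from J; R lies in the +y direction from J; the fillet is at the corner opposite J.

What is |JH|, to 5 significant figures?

66.453

J is at the origin; JL is horizontal with |JL| = 64.7 and L on the +x side, so L = (64.700, 0.0000). JR is vertical with |JR| = 44.0 and R on the +y side, so R = (0.0000, 44.000). The virtual corner opposite J is at (64.700, 44.000). Tangency of A1 to LG means the radius FG is perpendicular to LG and the tangent condition forces FH to be normal to HR, with radius 14.9, so the center F sits 14.9 in from both sides at F = (49.800, 29.100). That places the tangent points at G = (64.700, 29.100) on LG and H = (49.800, 44.000) on HR. Then |JH| = |H − J| = 66.453.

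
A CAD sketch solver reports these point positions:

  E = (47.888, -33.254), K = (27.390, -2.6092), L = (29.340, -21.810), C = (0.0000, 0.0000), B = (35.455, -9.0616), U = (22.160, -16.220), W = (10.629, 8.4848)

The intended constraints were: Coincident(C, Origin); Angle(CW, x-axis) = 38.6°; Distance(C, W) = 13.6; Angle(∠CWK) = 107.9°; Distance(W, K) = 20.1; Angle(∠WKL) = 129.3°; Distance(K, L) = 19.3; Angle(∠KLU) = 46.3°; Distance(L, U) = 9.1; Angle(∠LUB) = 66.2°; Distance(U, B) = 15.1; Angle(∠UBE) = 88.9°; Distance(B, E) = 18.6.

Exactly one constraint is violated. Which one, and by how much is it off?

Distance(B, E) = 18.6 — off by 8.60.

C = (0.00, 0.00) ✓; CW at 38.60° ✓; |CW| = 13.60 ✓; ∠CWK = 107.9° ✓; |WK| = 20.10 ✓; ∠WKL = 129.3° ✓; |KL| = 19.30 ✓; ∠KLU = 46.30° ✓; |LU| = 9.099 ✓; ∠LUB = 66.20° ✓; |UB| = 15.10 ✓; ∠UBE = 88.90° ✓; |BE| = 27.20 ✗.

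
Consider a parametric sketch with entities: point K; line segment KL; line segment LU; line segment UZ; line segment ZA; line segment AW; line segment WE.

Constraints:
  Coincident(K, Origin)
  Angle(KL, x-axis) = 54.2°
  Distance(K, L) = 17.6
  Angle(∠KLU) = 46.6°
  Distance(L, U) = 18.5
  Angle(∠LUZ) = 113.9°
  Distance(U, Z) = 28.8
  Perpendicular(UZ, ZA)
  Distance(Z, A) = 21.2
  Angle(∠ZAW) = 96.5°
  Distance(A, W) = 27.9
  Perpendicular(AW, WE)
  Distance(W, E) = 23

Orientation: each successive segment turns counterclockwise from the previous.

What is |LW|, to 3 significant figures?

11.4

K is at the origin; KL runs at 54.2° with length 17.6, so L = (10.3, 14.3). ∠KLU = 46.6° gives LU at -172° from the x-axis; with |LU| = 18.5, U = (-8.04, 11.8). ∠LUZ = 113.9° gives UZ at -106° from the x-axis; with |UZ| = 28.8, Z = (-16.1, -15.8). UZ is perpendicular to ZA, so ZA runs at -16.3°; with |ZA| = 21.2, A = (4.22, -21.8). ∠ZAW = 96.5° gives AW at 67.2° from the x-axis; with |AW| = 27.9, W = (15.0, 3.96). Then |LW| = |W − L| = 11.4.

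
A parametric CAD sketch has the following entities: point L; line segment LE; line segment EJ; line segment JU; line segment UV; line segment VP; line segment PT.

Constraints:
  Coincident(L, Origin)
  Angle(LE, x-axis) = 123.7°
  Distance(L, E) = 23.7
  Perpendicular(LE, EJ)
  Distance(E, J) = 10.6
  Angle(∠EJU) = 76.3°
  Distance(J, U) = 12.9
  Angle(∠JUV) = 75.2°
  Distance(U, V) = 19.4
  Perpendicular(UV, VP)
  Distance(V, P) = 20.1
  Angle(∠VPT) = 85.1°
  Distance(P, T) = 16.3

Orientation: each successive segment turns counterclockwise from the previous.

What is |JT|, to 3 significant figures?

6.24

UV ⟂ VP, so VP runs at 152°; with |VP| = 20.1, P = (-21.2, 31.6). ∠VPT = 85.1° gives PT at -113° from the x-axis; with |PT| = 16.3, T = (-27.5, 16.6). Then |JT| = |T − J| = 6.24.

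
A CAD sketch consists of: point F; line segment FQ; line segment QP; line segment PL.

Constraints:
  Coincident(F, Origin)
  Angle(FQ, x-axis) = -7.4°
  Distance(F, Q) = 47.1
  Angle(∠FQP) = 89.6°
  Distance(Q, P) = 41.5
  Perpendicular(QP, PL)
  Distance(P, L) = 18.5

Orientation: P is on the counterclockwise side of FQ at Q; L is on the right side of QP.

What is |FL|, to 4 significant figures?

77.45

∠FQP = 89.6°, so QP runs at -7.4° + (180° − 89.6°) = 83.00° from the x-axis; with |QP| = 41.5, P = Q + 41.5·(cos 83.00°, sin 83.00°) = (51.77, 35.12). The perpendicularity gives PL at right angles to QP; with |PL| = 18.5 on the right of QP, L = P + 18.5·(0.9925, -0.1219) = (70.13, 32.87). Then |FL| = |L − F| = 77.45.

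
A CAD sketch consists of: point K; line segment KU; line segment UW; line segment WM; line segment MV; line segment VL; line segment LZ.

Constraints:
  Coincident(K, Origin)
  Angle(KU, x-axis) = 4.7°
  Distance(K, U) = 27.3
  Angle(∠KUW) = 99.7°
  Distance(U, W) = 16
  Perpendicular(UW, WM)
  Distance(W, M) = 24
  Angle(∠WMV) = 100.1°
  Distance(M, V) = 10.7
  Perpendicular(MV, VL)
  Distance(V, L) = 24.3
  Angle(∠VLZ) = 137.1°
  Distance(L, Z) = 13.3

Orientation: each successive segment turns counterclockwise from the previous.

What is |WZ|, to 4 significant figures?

11.95

K is at the origin; KU runs at 4.7° with length 27.3, so U = (27.21, 2.237). ∠KUW = 99.7° gives UW at 85.00° from the x-axis; with |UW| = 16.0, W = (28.60, 18.18). The perpendicularity gives WM at right angles to UW, so WM runs at 175.0°; with |WM| = 24.0, M = (4.694, 20.27). ∠WMV = 100.1° gives MV at -105.1° from the x-axis; with |MV| = 10.7, V = (1.907, 9.937). MV ⟂ VL, so VL runs at -15.10°; with |VL| = 24.3, L = (25.37, 3.607). ∠VLZ = 137.1° gives LZ at 27.80° from the x-axis; with |LZ| = 13.3, Z = (37.13, 9.810). Then |WZ| = |Z − W| = 11.95.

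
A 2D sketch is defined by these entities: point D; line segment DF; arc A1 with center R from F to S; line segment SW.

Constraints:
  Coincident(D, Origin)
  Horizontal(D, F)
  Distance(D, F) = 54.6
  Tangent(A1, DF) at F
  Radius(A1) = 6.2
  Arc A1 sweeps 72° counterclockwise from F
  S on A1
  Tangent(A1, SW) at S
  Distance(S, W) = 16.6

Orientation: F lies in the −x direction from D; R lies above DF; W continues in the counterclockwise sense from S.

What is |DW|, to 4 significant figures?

47.97

D is at the origin; DF is horizontal with |DF| = 54.6 and F on the −x side, so F = (-54.60, 0.000). Tangency of A1 to DF means the radius RF is perpendicular to DF, so R = F + (0, 6.2) = (-54.60, 6.200). On A1, F sits at bearing -90° from R; a 72° counterclockwise sweep puts S at bearing -18°, so S = R + 6.2·(cos -18°, sin -18°) = (-48.70, 4.284). Tangency of A1 to SW means the radius RS is perpendicular to SW, so SW runs along (−sin -18°, cos -18°); with |SW| = 16.6, W = (-43.57, 20.07). Then |DW| = |W − D| = 47.97.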